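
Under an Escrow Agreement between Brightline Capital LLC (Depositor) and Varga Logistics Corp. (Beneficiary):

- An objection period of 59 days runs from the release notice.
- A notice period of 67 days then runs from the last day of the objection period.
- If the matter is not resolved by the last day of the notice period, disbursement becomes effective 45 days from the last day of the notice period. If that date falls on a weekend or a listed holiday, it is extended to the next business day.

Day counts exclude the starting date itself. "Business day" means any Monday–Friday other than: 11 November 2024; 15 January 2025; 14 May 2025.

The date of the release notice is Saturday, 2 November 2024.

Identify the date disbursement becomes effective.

The last day of the objection period: 59 calendar days after 2 November 2024 is 31 December 2024.
The last day of the notice period: 31 December 2024 + 67 days = 8 March 2025.
The date disbursement becomes effective: 45 calendar days after 8 March 2025 is 22 April 2025. 22 April 2025 is a Tuesday and is not a listed holiday, so no roll-forward applies.

22 April 2025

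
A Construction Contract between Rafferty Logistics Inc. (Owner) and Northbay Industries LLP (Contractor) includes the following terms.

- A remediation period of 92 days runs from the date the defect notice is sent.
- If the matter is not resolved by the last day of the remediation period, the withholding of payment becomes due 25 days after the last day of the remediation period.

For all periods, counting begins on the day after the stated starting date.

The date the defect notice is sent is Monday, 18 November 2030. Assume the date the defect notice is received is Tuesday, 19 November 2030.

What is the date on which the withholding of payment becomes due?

The last day of the remediation period: 18 November 2030 + 92 days = 18 February 2031.
The date on which the withholding of payment becomes due: 18 February 2031 + 25 days = 15 March 2031.

15 March 2031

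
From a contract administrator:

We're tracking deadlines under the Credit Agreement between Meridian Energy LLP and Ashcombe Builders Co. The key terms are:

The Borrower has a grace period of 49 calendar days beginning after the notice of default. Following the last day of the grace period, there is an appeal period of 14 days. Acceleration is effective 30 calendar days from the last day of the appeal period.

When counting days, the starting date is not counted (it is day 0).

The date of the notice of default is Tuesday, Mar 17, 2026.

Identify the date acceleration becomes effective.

Adding 49 calendar days to Mar 17, 2026 gives May 5, 2026, which is the last day of the grace period.
Adding 14 calendar days to May 5, 2026 gives May 19, 2026, which is the last day of the appeal period.
The date acceleration becomes effective: 30 calendar days after May 19, 2026 is Jun 18, 2026.

Jun 18, 2026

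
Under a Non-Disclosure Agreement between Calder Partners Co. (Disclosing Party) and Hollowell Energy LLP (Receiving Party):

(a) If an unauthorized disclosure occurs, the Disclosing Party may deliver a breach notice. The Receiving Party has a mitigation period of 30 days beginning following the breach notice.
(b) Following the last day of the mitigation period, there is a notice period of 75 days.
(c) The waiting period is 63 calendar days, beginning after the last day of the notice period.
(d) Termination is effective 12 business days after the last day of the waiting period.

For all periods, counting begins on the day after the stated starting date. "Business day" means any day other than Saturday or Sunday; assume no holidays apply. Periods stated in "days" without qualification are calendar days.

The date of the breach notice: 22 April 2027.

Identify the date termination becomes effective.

The last day of the mitigation period: 30 calendar days after 22 April 2027 is 22 May 2027.
The last day of the notice period: 22 May 2027 + 75 days = 5 August 2027.
Adding 63 calendar days to 5 August 2027 gives 7 October 2027, which is the last day of the waiting period.
From Thursday, 7 October 2027, 12 business days (Oct 8, Oct 11, Oct 12, Oct 13, …, Oct 21, Oct 22, Oct 25, skipping weekends) brings us to Monday, 25 October 2027, which is the date termination becomes effective.

25 October 2027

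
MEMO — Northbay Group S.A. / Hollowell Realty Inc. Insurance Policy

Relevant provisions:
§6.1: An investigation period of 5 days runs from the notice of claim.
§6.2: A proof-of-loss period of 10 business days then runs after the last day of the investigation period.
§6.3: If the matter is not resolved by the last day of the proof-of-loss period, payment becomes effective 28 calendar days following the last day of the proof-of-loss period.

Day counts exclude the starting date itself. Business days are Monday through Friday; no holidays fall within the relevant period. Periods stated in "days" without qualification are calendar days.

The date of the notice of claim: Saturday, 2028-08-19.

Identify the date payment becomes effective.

The last day of the investigation period: 5 calendar days after 2028-08-19 is 2028-08-24.
From Thursday, 2028-08-24, 10 business days (Aug 25, Aug 28, Aug 29, Aug 30, Aug 31, Sep 1, Sep 4, Sep 5, Sep 6, Sep 7, skipping weekends) brings us to Thursday, 2028-09-07, which is the last day of the proof-of-loss period.
Adding 28 calendar days to 2028-09-07 gives 2028-10-05, which is the date payment becomes effective.

2028-10-05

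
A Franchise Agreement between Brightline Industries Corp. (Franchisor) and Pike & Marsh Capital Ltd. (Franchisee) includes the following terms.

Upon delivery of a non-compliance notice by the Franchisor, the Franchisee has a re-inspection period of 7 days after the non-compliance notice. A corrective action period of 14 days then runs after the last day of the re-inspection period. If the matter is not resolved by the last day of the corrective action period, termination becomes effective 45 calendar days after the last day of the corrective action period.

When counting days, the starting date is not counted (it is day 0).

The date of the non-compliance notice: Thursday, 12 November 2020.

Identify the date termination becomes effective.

Adding 7 calendar days to 12 November 2020 gives 19 November 2020, which is the last day of the re-inspection period.
The last day of the corrective action period: 19 November 2020 + 14 days = 3 December 2020.
Adding 45 calendar days to 3 December 2020 gives 17 January 2021, which is the date termination becomes effective.

17 January 2021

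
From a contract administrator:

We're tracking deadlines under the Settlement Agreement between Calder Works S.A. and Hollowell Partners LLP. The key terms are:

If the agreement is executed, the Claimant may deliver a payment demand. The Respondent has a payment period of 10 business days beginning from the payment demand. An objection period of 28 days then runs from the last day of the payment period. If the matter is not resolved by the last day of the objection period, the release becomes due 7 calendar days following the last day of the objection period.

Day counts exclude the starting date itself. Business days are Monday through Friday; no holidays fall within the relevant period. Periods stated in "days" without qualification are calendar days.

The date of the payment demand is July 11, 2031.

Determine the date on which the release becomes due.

From Friday, July 11, 2031, 10 business days (Jul 14, Jul 15, Jul 16, Jul 17, Jul 18, Jul 21, Jul 22, Jul 23, Jul 24, Jul 25, skipping weekends) brings us to Friday, July 25, 2031, which is the last day of the payment period.
Adding 28 calendar days to July 25, 2031 gives August 22, 2031, which is the last day of the objection period.
The date on which the release becomes due: August 22, 2031 + 7 days = August 29, 2031.

August 29, 2031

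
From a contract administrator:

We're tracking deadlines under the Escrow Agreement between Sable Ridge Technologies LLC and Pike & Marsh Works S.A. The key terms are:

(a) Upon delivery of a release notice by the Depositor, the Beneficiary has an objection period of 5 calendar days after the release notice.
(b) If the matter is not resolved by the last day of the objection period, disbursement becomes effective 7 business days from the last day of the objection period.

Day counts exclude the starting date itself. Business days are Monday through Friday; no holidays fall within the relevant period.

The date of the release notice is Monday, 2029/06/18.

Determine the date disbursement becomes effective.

2029/07/03

The last day of the objection period: 5 calendar days after 2029/06/18 is 2029/06/23.
The date disbursement becomes effective: counting 7 business days from Saturday, 2029/06/23 (Jun 25, Jun 26, Jun 27, Jun 28, Jun 29, Jul 2, Jul 3, skipping weekends) reaches Tuesday, 2029/07/03.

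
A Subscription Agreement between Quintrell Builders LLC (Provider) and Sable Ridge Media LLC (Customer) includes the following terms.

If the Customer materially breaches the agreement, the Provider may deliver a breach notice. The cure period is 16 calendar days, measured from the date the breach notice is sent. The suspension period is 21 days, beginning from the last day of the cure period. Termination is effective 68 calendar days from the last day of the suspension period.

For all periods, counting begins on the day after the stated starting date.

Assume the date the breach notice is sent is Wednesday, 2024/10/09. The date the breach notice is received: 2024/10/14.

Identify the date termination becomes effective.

Adding 16 calendar days to 2024/10/09 gives 2024/10/25, which is the last day of the cure period.
Adding 21 calendar days to 2024/10/25 gives 2024/11/15, which is the last day of the suspension period.
The date termination becomes effective: 68 calendar days after 2024/11/15 is 2025/01/22.

2025/01/22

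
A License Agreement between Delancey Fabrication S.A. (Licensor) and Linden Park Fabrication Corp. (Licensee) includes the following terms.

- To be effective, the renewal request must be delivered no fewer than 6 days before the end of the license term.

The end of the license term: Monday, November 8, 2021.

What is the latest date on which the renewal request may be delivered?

November 8, 2021 minus 6 days is November 2, 2021.

November 2, 2021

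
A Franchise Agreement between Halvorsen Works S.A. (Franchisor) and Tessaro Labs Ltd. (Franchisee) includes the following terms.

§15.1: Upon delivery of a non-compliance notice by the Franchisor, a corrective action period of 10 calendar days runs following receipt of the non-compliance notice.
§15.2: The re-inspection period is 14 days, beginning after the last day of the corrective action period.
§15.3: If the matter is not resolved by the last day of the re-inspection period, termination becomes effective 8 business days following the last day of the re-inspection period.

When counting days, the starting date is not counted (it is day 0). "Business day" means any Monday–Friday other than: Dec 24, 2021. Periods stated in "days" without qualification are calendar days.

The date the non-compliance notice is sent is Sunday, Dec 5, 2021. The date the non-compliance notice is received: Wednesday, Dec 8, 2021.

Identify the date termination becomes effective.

The last day of the corrective action period: 10 calendar days after Dec 8, 2021 is Dec 18, 2021.
The last day of the re-inspection period: 14 calendar days after Dec 18, 2021 is Jan 1, 2022.
From Saturday, Jan 1, 2022, 8 business days (Jan 3, Jan 4, Jan 5, Jan 6, Jan 7, Jan 10, Jan 11, Jan 12, skipping weekends) brings us to Wednesday, Jan 12, 2022, which is the date termination becomes effective.

Jan 12, 2022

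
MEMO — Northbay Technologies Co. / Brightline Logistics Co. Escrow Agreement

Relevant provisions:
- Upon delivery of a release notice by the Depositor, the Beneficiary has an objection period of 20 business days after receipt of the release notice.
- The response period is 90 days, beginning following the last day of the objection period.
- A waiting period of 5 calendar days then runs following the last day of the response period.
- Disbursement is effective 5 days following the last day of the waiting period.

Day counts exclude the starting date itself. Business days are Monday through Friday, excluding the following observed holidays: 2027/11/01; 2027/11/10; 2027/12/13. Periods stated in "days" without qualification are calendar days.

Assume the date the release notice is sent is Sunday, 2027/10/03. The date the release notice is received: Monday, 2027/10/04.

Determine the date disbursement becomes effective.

2028/02/10

The last day of the objection period: counting 20 business days from Monday, 2027/10/04 (Oct 5, Oct 6, Oct 7, Oct 8, …, Oct 28, Oct 29, Nov 2, skipping weekends and the listed holiday on Nov 1) reaches Tuesday, 2027/11/02.
Adding 90 calendar days to 2027/11/02 gives 2028/01/31, which is the last day of the response period.
Adding 5 calendar days to 2028/01/31 gives 2028/02/05, which is the last day of the waiting period.
The date disbursement becomes effective: 5 calendar days after 2028/02/05 is 2028/02/10.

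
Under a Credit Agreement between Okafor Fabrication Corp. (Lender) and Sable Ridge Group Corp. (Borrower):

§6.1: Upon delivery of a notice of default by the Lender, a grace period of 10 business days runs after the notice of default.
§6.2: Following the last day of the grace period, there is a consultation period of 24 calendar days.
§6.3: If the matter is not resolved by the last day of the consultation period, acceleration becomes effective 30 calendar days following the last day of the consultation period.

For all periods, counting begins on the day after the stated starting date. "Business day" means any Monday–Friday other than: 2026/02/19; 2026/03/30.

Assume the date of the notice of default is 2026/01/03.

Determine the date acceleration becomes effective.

From Saturday, 2026/01/03, 10 business days (Jan 5, Jan 6, Jan 7, Jan 8, Jan 9, Jan 12, Jan 13, Jan 14, Jan 15, Jan 16, skipping weekends) brings us to Friday, 2026/01/16, which is the last day of the grace period.
Adding 24 calendar days to 2026/01/16 gives 2026/02/09, which is the last day of the consultation period.
Adding 30 calendar days to 2026/02/09 gives 2026/03/11, which is the date acceleration becomes effective.

2026/03/11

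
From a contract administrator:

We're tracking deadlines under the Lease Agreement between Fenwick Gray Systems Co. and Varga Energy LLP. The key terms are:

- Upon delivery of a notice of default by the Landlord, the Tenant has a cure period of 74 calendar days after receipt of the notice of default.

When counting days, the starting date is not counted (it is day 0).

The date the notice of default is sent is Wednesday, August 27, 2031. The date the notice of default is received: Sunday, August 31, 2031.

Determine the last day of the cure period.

November 13, 2031

The last day of the cure period: August 31, 2031 + 74 days = November 13, 2031.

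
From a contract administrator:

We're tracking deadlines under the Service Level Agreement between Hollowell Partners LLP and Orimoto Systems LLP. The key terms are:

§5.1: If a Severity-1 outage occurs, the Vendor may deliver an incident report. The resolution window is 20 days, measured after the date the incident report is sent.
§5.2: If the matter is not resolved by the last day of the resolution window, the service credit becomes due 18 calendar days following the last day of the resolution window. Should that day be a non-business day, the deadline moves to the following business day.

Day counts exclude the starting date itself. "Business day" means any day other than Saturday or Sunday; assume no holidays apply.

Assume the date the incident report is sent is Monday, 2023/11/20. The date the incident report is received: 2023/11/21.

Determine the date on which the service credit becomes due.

The last day of the resolution window: 20 calendar days after 2023/11/20 is 2023/12/10.
The date on which the service credit becomes due: 2023/12/10 + 18 days = 2023/12/28. 2023/12/28 is a Thursday, so no roll-forward applies.

2023/12/28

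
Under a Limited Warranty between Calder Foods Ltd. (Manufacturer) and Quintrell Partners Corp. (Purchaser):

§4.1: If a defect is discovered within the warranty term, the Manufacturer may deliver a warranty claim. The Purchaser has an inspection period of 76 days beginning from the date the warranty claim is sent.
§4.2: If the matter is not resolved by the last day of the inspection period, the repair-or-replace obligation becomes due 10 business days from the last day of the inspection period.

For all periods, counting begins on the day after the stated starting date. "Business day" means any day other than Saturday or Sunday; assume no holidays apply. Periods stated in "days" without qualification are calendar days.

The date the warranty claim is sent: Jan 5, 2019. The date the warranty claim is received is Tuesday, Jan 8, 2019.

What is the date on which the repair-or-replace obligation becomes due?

Apr 5, 2019

The last day of the inspection period: 76 calendar days after Jan 5, 2019 is Mar 22, 2019.
The date on which the repair-or-replace obligation becomes due: 10 business days after Friday, Mar 22, 2019, skipping weekends — Mar 25, Mar 26, Mar 27, Mar 28, Mar 29, Apr 1, Apr 2, Apr 3, Apr 4, Apr 5 — lands on Friday, Apr 5, 2019.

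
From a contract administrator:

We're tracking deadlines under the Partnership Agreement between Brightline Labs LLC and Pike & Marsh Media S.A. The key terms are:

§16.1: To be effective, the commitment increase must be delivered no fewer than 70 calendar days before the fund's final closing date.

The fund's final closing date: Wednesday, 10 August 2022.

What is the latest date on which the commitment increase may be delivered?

1 June 2022

Counting back 70 calendar days from 10 August 2022 gives 1 June 2022.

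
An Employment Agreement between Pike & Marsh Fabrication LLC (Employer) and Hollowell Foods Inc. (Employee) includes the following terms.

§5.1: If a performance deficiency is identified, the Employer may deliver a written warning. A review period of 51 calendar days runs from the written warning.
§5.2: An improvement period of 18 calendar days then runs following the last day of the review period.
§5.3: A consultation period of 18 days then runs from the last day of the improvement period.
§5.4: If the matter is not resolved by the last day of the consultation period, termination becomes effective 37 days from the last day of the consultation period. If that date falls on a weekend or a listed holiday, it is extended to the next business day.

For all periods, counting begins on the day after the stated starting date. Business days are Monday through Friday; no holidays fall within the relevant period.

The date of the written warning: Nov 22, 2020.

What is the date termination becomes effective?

Mar 26, 2021

Adding 51 calendar days to Nov 22, 2020 gives Jan 12, 2021, which is the last day of the review period.
The last day of the improvement period: Jan 12, 2021 + 18 days = Jan 30, 2021.
The last day of the consultation period: Jan 30, 2021 + 18 days = Feb 17, 2021.
The date termination becomes effective: Feb 17, 2021 + 37 days = Mar 26, 2021. Mar 26, 2021 is a Friday, so no roll-forward applies.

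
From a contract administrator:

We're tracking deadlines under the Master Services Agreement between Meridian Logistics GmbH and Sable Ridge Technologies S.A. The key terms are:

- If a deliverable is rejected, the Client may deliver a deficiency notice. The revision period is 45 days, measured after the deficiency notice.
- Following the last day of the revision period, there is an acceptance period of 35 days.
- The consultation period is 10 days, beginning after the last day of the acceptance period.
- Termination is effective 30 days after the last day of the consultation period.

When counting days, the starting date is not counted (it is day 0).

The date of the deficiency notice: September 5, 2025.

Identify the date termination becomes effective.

Adding 45 calendar days to September 5, 2025 gives October 20, 2025, which is the last day of the revision period.
The last day of the acceptance period: October 20, 2025 + 35 days = November 24, 2025.
The last day of the consultation period: 10 calendar days after November 24, 2025 is December 4, 2025.
Adding 30 calendar days to December 4, 2025 gives January 3, 2026, which is the date termination becomes effective.

January 3, 2026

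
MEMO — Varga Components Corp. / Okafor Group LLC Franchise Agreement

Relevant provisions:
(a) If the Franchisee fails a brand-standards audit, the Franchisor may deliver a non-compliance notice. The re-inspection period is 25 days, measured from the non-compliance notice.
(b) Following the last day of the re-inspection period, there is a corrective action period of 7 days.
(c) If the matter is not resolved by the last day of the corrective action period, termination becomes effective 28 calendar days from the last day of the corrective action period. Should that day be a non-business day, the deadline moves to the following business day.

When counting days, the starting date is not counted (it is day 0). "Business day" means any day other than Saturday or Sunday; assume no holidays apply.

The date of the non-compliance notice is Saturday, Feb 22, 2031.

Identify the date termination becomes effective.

The last day of the re-inspection period: 25 calendar days after Feb 22, 2031 is Mar 19, 2031.
The last day of the corrective action period: 7 calendar days after Mar 19, 2031 is Mar 26, 2031.
The date termination becomes effective: 28 calendar days after Mar 26, 2031 is Apr 23, 2031. Apr 23, 2031 is a Wednesday, so no roll-forward applies.

Apr 23, 2031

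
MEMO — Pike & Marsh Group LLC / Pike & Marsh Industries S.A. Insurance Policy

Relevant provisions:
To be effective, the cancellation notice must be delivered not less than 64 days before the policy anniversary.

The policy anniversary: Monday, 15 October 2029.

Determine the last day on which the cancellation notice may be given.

15 October 2029 minus 64 days is 12 August 2029.

12 August 2029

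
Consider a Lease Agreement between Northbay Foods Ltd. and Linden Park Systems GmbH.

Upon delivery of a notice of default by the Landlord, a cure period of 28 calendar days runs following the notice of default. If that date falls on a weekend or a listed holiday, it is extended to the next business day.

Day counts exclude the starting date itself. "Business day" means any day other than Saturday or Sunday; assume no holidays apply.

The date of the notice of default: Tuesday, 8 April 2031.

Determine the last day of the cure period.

6 May 2031

The last day of the cure period: 8 April 2031 + 28 days = 6 May 2031. 6 May 2031 is a Tuesday, so no roll-forward applies.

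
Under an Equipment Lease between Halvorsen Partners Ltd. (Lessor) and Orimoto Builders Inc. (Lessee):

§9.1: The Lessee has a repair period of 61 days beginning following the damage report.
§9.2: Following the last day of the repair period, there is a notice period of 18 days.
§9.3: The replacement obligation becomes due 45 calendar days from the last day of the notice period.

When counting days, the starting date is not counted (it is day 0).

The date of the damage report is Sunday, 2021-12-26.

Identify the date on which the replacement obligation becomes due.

2022-04-29

The last day of the repair period: 61 calendar days after 2021-12-26 is 2022-02-25.
The last day of the notice period: 18 calendar days after 2022-02-25 is 2022-03-15.
The date on which the replacement obligation becomes due: 2022-03-15 + 45 days = 2022-04-29.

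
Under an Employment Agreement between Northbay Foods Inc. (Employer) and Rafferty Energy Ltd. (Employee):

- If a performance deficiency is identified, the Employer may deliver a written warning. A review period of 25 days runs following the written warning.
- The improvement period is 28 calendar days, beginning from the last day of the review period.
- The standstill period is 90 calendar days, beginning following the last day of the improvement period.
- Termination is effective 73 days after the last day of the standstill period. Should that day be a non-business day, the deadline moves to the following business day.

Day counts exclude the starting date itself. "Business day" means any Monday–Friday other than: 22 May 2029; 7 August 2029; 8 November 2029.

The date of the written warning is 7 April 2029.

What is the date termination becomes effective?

9 November 2029

The last day of the review period: 7 April 2029 + 25 days = 2 May 2029.
The last day of the improvement period: 28 calendar days after 2 May 2029 is 30 May 2029.
The last day of the standstill period: 90 calendar days after 30 May 2029 is 28 August 2029.
The date termination becomes effective: 73 calendar days after 28 August 2029 is 9 November 2029. 9 November 2029 is a Friday and is not a listed holiday, so no roll-forward applies.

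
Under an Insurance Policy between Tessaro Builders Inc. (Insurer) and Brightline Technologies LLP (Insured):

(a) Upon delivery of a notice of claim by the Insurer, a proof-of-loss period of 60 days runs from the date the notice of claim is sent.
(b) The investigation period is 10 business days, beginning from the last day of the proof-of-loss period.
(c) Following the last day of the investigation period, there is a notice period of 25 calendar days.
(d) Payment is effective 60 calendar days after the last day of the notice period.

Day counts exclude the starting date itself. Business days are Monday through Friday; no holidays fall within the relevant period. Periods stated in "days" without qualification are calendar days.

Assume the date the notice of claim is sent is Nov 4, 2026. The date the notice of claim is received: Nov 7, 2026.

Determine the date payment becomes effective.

Apr 10, 2027

The last day of the proof-of-loss period: Nov 4, 2026 + 60 days = Jan 3, 2027.
The last day of the investigation period: counting 10 business days from Sunday, Jan 3, 2027 (Jan 4, Jan 5, Jan 6, Jan 7, Jan 8, Jan 11, Jan 12, Jan 13, Jan 14, Jan 15, skipping weekends) reaches Friday, Jan 15, 2027.
Adding 25 calendar days to Jan 15, 2027 gives Feb 9, 2027, which is the last day of the notice period.
The date payment becomes effective: 60 calendar days after Feb 9, 2027 is Apr 10, 2027.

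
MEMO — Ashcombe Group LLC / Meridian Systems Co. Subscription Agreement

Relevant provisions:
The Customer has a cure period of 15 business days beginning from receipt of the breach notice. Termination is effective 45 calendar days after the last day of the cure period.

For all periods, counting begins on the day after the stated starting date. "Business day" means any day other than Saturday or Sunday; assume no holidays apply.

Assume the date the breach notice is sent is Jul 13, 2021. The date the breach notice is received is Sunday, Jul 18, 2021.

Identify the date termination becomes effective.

Sep 20, 2021

From Sunday, Jul 18, 2021, 15 business days (Jul 19, Jul 20, Jul 21, Jul 22, …, Aug 4, Aug 5, Aug 6, skipping weekends) brings us to Friday, Aug 6, 2021, which is the last day of the cure period.
Adding 45 calendar days to Aug 6, 2021 gives Sep 20, 2021, which is the date termination becomes effective.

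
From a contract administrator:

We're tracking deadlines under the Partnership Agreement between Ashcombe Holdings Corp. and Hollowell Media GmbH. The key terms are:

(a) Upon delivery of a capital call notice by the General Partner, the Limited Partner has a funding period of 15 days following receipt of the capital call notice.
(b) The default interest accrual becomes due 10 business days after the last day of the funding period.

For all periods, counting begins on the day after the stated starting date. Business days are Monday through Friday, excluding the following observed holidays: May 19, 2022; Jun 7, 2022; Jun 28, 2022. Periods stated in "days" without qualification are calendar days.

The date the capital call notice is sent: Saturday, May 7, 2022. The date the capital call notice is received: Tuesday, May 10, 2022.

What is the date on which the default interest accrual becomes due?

Jun 9, 2022

Adding 15 calendar days to May 10, 2022 gives May 25, 2022, which is the last day of the funding period.
The date on which the default interest accrual becomes due: counting 10 business days from Wednesday, May 25, 2022 (May 26, May 27, May 30, May 31, Jun 1, Jun 2, Jun 3, Jun 6, Jun 8, Jun 9, skipping weekends and the listed holiday on Jun 7) reaches Thursday, Jun 9, 2022.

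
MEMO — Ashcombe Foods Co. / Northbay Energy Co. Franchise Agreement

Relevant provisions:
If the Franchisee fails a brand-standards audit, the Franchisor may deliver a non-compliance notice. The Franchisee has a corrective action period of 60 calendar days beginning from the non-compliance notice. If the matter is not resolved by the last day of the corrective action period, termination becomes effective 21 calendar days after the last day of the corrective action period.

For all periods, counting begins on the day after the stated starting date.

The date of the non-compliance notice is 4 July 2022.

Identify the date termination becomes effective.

Adding 60 calendar days to 4 July 2022 gives 2 September 2022, which is the last day of the corrective action period.
Adding 21 calendar days to 2 September 2022 gives 23 September 2022, which is the date termination becomes effective.

23 September 2022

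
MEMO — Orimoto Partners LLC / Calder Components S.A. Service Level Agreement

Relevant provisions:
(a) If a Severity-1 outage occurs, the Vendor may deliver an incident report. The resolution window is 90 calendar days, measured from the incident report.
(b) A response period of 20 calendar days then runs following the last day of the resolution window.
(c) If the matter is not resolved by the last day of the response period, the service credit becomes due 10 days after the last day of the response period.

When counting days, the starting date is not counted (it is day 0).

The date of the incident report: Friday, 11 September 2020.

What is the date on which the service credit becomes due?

The last day of the resolution window: 90 calendar days after 11 September 2020 is 10 December 2020.
The last day of the response period: 10 December 2020 + 20 days = 30 December 2020.
Adding 10 calendar days to 30 December 2020 gives 9 January 2021, which is the date on which the service credit becomes due.

9 January 2021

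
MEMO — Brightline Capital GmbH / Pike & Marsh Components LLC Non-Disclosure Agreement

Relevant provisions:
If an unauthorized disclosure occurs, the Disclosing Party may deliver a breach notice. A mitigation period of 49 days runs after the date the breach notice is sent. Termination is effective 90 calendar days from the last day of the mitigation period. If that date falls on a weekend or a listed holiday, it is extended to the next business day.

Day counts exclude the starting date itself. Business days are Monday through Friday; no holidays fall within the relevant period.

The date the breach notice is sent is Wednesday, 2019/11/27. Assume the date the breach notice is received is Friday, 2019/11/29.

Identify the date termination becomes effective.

2020/04/14

The last day of the mitigation period: 49 calendar days after 2019/11/27 is 2020/01/15.
Adding 90 calendar days to 2020/01/15 gives 2020/04/14, which is the date termination becomes effective. 2020/04/14 is a Tuesday, so no roll-forward applies.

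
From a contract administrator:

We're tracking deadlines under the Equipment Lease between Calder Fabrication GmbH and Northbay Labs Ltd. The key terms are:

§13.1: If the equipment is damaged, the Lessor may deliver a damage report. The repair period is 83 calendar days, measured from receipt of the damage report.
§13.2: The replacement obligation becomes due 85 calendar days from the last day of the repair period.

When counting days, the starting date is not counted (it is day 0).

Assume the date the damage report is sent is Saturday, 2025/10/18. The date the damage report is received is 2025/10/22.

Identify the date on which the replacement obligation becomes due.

The last day of the repair period: 2025/10/22 + 83 days = 2026/01/13.
The date on which the replacement obligation becomes due: 2026/01/13 + 85 days = 2026/04/08.

2026/04/08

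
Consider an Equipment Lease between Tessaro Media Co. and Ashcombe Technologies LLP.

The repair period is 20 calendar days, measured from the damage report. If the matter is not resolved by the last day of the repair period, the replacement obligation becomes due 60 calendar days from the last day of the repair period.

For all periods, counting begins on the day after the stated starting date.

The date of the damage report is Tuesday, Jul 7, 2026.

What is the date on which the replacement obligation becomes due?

Sep 25, 2026

The last day of the repair period: 20 calendar days after Jul 7, 2026 is Jul 27, 2026.
The date on which the replacement obligation becomes due: 60 calendar days after Jul 27, 2026 is Sep 25, 2026.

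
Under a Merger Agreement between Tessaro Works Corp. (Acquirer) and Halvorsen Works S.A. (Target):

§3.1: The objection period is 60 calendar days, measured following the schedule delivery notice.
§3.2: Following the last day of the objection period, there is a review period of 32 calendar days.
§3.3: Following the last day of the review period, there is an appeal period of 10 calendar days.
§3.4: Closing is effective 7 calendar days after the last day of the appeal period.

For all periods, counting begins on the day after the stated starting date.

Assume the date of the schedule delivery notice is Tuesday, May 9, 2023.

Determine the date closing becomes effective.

Aug 26, 2023

The last day of the objection period: 60 calendar days after May 9, 2023 is Jul 8, 2023.
The last day of the review period: Jul 8, 2023 + 32 days = Aug 9, 2023.
Adding 10 calendar days to Aug 9, 2023 gives Aug 19, 2023, which is the last day of the appeal period.
The date closing becomes effective: Aug 19, 2023 + 7 days = Aug 26, 2023.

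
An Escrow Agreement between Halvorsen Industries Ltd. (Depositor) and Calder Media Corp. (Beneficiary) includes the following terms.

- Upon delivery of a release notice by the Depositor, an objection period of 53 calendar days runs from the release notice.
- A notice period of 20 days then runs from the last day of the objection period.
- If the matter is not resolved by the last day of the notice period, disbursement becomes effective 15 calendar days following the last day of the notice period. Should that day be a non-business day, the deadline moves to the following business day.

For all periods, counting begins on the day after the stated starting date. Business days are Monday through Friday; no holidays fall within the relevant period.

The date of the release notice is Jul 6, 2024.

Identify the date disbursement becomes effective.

Adding 53 calendar days to Jul 6, 2024 gives Aug 28, 2024, which is the last day of the objection period.
The last day of the notice period: 20 calendar days after Aug 28, 2024 is Sep 17, 2024.
Adding 15 calendar days to Sep 17, 2024 gives Oct 2, 2024, which is the date disbursement becomes effective. Oct 2, 2024 is a Wednesday, so no roll-forward applies.

Oct 2, 2024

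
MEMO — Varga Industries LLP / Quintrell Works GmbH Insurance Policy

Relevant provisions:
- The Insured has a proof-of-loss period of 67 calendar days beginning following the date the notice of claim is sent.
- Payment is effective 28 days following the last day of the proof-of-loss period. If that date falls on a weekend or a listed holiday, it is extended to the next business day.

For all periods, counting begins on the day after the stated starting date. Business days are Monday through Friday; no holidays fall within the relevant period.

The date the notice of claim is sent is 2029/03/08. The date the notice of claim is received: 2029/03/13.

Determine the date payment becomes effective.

The last day of the proof-of-loss period: 2029/03/08 + 67 days = 2029/05/14.
Adding 28 calendar days to 2029/05/14 gives 2029/06/11, which is the date payment becomes effective. 2029/06/11 is a Monday, so no roll-forward applies.

2029/06/11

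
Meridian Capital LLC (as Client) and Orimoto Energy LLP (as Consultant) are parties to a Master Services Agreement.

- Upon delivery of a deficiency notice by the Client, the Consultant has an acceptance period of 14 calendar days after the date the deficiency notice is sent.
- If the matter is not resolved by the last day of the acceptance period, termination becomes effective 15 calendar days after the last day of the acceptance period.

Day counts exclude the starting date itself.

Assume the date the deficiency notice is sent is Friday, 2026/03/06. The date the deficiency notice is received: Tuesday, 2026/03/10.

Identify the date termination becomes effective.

2026/04/04

The last day of the acceptance period: 14 calendar days after 2026/03/06 is 2026/03/20.
The date termination becomes effective: 2026/03/20 + 15 days = 2026/04/04.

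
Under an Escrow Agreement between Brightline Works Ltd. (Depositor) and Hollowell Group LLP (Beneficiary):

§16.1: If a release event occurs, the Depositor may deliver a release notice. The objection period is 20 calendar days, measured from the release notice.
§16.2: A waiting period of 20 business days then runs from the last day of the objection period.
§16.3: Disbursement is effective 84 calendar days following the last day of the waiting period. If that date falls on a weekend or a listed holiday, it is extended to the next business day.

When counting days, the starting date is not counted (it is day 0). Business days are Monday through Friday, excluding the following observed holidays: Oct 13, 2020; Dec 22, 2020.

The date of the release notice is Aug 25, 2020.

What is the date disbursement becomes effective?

The last day of the objection period: 20 calendar days after Aug 25, 2020 is Sep 14, 2020.
The last day of the waiting period: counting 20 business days from Monday, Sep 14, 2020 (Sep 15, Sep 16, Sep 17, Sep 18, …, Oct 8, Oct 9, Oct 12, skipping weekends) reaches Monday, Oct 12, 2020.
Adding 84 calendar days to Oct 12, 2020 gives Jan 4, 2021, which is the date disbursement becomes effective. Jan 4, 2021 is a Monday and is not a listed holiday, so no roll-forward applies.

Jan 4, 2021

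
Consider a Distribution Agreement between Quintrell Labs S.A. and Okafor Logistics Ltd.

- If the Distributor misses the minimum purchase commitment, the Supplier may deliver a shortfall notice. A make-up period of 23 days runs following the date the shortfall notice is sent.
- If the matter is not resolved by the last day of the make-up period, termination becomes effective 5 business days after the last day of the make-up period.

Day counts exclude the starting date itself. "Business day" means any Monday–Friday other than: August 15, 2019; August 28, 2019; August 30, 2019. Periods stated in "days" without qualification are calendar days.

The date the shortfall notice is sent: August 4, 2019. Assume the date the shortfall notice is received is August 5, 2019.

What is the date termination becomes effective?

The last day of the make-up period: August 4, 2019 + 23 days = August 27, 2019.
The date termination becomes effective: 5 business days after Tuesday, August 27, 2019, skipping weekends and the listed holidays on Aug 28, Aug 30 — Aug 29, Sep 2, Sep 3, Sep 4, Sep 5 — lands on Thursday, September 5, 2019.

September 5, 2019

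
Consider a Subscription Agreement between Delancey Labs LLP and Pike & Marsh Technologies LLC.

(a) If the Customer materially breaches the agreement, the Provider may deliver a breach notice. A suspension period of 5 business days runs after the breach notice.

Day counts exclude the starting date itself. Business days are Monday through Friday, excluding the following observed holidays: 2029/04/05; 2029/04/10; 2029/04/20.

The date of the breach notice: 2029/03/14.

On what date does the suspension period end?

2029/03/21

From Wednesday, 2029/03/14, 5 business days (Mar 15, Mar 16, Mar 19, Mar 20, Mar 21, skipping weekends) brings us to Wednesday, 2029/03/21, which is the last day of the suspension period.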